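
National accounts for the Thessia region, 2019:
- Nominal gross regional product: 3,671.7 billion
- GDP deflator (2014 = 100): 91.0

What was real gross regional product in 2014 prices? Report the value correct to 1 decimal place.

4,034.8 billion

Real gross regional product = Nominal / (GDP deflator/100) = 3671.7 / 0.910 = 4034.84.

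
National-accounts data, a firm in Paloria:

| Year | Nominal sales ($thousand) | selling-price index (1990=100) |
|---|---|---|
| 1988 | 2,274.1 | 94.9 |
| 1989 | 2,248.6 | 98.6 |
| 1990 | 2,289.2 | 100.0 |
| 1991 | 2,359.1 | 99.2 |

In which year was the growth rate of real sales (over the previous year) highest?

1991

1989: real = 2248.6/0.986 = 2280.53; growth vs 1988 (2396.31) = -4.83%.
1990: real = 2289.2/1.000 = 2289.20; growth vs 1989 (2280.53) = 0.38%.
1991: real = 2359.1/0.992 = 2378.13; growth vs 1990 (2289.20) = 3.88%.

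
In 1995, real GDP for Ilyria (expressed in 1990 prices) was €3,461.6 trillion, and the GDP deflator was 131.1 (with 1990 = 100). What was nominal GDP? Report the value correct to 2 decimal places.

€4,538.16 trillion

Nominal GDP = Real × (GDP deflator/100) = 3461.6 × 1.311 = 4538.16.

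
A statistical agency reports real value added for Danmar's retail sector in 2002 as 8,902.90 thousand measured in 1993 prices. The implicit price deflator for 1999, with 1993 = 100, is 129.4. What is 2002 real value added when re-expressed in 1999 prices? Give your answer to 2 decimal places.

Real value added in 1999 prices = Real value added in 1993 prices × (P_1999/P_1993) = 8902.90 × 1.294 = 11520.35.

11,520.35 thousand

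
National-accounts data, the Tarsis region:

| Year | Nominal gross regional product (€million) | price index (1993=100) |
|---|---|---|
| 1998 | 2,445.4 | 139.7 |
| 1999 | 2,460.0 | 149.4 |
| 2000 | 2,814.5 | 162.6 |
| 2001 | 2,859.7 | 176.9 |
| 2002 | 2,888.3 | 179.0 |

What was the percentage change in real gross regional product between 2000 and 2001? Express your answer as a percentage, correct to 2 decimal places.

-6.61%

Real gross regional product 2000 = 2814.5/1.626 = 1730.93.
Real gross regional product 2001 = 2859.7/1.769 = 1616.56.
Change = 1616.56/1730.93 − 1 = -0.0661.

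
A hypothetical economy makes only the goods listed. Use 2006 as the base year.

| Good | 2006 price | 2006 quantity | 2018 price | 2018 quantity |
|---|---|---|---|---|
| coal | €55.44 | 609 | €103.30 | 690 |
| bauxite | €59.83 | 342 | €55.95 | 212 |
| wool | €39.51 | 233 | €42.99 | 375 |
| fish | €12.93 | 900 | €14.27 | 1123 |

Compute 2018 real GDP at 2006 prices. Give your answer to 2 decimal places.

Real GDP 2018 = Σ (p_2006 × q_2018) = 55.44·690 + 59.83·212 + 39.51·375 + 12.93·1123 = 80274.20.

€80274.20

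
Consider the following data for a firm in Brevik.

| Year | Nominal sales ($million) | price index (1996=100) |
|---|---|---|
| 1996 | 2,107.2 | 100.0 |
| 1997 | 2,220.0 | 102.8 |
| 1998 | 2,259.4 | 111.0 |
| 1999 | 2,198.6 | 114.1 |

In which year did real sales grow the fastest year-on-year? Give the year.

1997

1997: real = 2220.0/1.028 = 2159.53; growth vs 1996 (2107.20) = 2.48%.
1998: real = 2259.4/1.110 = 2035.50; growth vs 1997 (2159.53) = -5.74%.
1999: real = 2198.6/1.141 = 1926.91; growth vs 1998 (2035.50) = -5.33%.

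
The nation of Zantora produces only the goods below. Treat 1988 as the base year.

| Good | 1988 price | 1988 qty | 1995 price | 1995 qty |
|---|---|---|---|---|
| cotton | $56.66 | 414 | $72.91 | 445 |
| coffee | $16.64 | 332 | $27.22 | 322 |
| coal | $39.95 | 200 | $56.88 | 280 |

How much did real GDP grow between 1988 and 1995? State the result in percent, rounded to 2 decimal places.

12.95%

Real GDP 1988 = Nominal GDP 1988 = 56.66·414 + 16.64·332 + 39.95·200 = 36971.72.
Real GDP 1995 (at 1988 prices) = 56.66·445 + 16.64·322 + 39.95·280 = 41757.78.
Real growth = 41757.78/36971.72 − 1 = 0.1295.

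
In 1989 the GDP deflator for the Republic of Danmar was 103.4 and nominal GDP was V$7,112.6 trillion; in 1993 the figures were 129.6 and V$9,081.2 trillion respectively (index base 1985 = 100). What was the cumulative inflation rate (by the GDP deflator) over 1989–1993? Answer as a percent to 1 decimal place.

25.3%

Price-level change = 129.6 / 103.4 − 1 = 0.2534.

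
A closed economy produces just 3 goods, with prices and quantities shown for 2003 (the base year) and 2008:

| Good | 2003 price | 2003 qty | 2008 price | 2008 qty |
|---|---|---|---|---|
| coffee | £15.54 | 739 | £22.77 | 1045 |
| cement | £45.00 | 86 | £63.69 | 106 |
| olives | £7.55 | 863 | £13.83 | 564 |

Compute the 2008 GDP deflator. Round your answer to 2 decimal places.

151.76

Nominal GDP 2008 = 22.77·1045 + 63.69·106 + 13.83·564 = 38345.91.
Real GDP 2008 (at 2003 prices) = 15.54·1045 + 45.00·106 + 7.55·564 = 25267.50.
Deflator = Nominal/Real × 100 = 38345.91/25267.50 × 100 = 151.760.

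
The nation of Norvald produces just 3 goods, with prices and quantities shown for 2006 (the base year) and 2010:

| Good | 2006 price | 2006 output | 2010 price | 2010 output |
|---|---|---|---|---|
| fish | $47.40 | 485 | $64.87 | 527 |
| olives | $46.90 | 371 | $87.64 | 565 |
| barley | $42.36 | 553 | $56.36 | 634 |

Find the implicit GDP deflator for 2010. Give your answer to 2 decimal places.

Nominal GDP 2010 = 64.87·527 + 87.64·565 + 56.36·634 = 119435.33.
Real GDP 2010 (at 2006 prices) = 47.40·527 + 46.90·565 + 42.36·634 = 78334.54.
Deflator = Nominal/Real × 100 = 119435.33/78334.54 × 100 = 152.468.

152.47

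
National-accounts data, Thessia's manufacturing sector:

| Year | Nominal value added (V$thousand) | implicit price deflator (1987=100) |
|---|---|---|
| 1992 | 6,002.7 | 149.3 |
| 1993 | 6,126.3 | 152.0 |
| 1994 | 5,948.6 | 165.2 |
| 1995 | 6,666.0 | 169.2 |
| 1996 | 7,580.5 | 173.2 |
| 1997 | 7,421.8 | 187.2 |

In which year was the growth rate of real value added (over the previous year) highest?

1996

1993: real = 6126.3/1.520 = 4030.46; growth vs 1992 (4020.56) = 0.25%.
1994: real = 5948.6/1.652 = 3600.85; growth vs 1993 (4030.46) = -10.66%.
1995: real = 6666.0/1.692 = 3939.72; growth vs 1994 (3600.85) = 9.41%.
1996: real = 7580.5/1.732 = 4376.73; growth vs 1995 (3939.72) = 11.09%.
1997: real = 7421.8/1.872 = 3964.64; growth vs 1996 (4376.73) = -9.42%.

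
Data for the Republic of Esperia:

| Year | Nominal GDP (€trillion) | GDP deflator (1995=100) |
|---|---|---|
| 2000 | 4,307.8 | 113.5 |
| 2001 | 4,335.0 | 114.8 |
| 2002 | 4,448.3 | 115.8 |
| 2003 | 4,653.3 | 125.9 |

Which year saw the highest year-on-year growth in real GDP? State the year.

2001: real = 4335.0/1.148 = 3776.13; growth vs 2000 (3795.42) = -0.51%.
2002: real = 4448.3/1.158 = 3841.36; growth vs 2001 (3776.13) = 1.73%.
2003: real = 4653.3/1.259 = 3696.03; growth vs 2002 (3841.36) = -3.78%.

2002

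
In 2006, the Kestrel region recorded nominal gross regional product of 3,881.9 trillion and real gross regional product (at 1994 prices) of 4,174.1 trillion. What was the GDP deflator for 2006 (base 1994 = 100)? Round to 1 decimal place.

GDP deflator = (Nominal / Real) × 100 = 3881.9 / 4174.1 × 100 = 93.00.

93.0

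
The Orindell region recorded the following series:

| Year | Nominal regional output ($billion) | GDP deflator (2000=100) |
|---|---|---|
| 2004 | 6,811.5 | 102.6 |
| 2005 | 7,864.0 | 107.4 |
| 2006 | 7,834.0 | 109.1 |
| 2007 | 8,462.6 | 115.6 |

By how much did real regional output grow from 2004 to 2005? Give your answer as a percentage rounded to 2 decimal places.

10.29%

Real regional output 2004 = 6811.5/1.026 = 6638.89.
Real regional output 2005 = 7864.0/1.074 = 7322.16.
Change = 7322.16/6638.89 − 1 = 0.1029.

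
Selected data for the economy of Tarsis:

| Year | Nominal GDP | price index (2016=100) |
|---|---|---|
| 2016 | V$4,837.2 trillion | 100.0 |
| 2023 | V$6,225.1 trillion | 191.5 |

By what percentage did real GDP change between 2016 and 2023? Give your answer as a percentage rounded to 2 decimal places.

Real GDP 2016 = 4837.2 / 1.000 = 4837.20.
Real GDP 2023 = 6225.1 / 1.915 = 3250.70.
Real growth = 3250.70 / 4837.20 − 1 = -0.3280.

-32.80%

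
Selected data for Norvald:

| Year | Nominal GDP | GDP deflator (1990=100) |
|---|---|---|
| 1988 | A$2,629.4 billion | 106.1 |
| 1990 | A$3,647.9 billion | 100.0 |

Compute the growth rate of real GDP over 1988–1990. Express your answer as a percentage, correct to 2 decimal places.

47.20%

Real GDP 1988 = 2629.4 / 1.061 = 2478.23.
Real GDP 1990 = 3647.9 / 1.000 = 3647.90.
Real growth = 3647.90 / 2478.23 − 1 = 0.4720.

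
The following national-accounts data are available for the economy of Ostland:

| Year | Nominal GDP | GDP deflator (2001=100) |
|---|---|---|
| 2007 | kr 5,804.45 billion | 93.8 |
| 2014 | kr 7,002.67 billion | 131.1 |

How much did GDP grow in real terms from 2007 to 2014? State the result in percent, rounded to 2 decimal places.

-13.68%

Real GDP 2007 = 5804.45 / 0.938 = 6188.11.
Real GDP 2014 = 7002.67 / 1.311 = 5341.47.
Real growth = 5341.47 / 6188.11 − 1 = -0.1368.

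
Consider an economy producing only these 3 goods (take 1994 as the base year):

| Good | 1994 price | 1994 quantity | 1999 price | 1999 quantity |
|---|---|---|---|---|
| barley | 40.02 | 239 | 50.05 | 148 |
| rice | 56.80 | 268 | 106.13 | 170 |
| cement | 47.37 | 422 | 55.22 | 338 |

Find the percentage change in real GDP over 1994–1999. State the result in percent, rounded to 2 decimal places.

Real GDP 1994 = Nominal GDP 1994 = 40.02·239 + 56.80·268 + 47.37·422 = 44777.32.
Real GDP 1999 (at 1994 prices) = 40.02·148 + 56.80·170 + 47.37·338 = 31590.02.
Real growth = 31590.02/44777.32 − 1 = -0.2945.

-29.45%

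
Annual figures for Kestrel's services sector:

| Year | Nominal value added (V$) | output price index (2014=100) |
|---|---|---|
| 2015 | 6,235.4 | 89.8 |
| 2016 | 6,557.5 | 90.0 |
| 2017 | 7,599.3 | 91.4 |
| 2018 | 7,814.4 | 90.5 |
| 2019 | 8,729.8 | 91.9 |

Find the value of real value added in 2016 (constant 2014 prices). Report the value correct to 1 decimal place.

Real value added 2016 = 6557.5 / 0.900 = 7286.11.

V$7,286.1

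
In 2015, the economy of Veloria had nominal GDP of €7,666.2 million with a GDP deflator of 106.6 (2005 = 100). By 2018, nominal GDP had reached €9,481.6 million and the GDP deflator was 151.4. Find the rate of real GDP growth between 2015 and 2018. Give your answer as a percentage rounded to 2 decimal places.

-12.92%

Real GDP 2015 = 7666.2 / 1.066 = 7191.56.
Real GDP 2018 = 9481.6 / 1.514 = 6262.62.
Real growth = 6262.62 / 7191.56 − 1 = -0.1292.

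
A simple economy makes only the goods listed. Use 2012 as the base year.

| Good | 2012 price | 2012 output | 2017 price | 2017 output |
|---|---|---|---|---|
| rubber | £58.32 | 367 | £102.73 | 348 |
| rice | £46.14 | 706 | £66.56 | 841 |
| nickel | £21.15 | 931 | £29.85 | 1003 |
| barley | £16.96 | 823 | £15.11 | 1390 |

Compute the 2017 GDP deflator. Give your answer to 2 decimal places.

Nominal GDP 2017 = 102.73·348 + 66.56·841 + 29.85·1003 + 15.11·1390 = 142669.45.
Real GDP 2017 (at 2012 prices) = 58.32·348 + 46.14·841 + 21.15·1003 + 16.96·1390 = 103886.95.
Deflator = Nominal/Real × 100 = 142669.45/103886.95 × 100 = 137.331.

137.33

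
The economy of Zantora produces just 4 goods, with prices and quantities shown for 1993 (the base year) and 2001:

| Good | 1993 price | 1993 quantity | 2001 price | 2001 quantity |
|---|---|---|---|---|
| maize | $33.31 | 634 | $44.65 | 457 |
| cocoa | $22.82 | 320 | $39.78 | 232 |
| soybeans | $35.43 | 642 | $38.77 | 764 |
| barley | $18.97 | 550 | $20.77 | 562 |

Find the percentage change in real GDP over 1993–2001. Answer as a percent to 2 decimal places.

Real GDP 1993 = Nominal GDP 1993 = 33.31·634 + 22.82·320 + 35.43·642 + 18.97·550 = 61600.50.
Real GDP 2001 (at 1993 prices) = 33.31·457 + 22.82·232 + 35.43·764 + 18.97·562 = 58246.57.
Real growth = 58246.57/61600.50 − 1 = -0.0544.

-5.44%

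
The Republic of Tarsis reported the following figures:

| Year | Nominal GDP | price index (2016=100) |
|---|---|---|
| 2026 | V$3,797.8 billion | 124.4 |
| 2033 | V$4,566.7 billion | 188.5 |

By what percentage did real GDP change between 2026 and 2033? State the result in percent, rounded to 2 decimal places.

Real GDP 2026 = 3797.8 / 1.244 = 3052.89.
Real GDP 2033 = 4566.7 / 1.885 = 2422.65.
Real growth = 2422.65 / 3052.89 − 1 = -0.2064.

-20.64%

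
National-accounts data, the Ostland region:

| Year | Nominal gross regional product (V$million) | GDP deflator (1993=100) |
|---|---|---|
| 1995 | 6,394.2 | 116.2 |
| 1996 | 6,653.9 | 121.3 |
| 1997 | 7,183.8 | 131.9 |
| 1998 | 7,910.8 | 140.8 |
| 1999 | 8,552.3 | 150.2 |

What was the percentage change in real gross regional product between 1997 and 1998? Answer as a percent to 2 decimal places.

Real gross regional product 1997 = 7183.8/1.319 = 5446.40.
Real gross regional product 1998 = 7910.8/1.408 = 5618.47.
Change = 5618.47/5446.40 − 1 = 0.0316.

3.16%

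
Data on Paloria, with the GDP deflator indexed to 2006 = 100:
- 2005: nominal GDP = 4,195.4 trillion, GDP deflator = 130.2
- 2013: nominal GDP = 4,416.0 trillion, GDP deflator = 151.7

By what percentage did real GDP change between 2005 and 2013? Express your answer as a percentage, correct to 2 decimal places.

Real GDP 2005 = 4195.4 / 1.302 = 3222.27.
Real GDP 2013 = 4416.0 / 1.517 = 2911.01.
Real growth = 2911.01 / 3222.27 − 1 = -0.0966.

-9.66%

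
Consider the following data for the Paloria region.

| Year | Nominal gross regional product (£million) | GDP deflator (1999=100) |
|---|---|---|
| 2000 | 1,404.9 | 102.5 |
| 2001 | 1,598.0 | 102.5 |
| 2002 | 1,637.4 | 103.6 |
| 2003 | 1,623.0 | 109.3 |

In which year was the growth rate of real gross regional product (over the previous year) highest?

2001: real = 1598.0/1.025 = 1559.02; growth vs 2000 (1370.63) = 13.74%.
2002: real = 1637.4/1.036 = 1580.50; growth vs 2001 (1559.02) = 1.38%.
2003: real = 1623.0/1.093 = 1484.90; growth vs 2002 (1580.50) = -6.05%.

2001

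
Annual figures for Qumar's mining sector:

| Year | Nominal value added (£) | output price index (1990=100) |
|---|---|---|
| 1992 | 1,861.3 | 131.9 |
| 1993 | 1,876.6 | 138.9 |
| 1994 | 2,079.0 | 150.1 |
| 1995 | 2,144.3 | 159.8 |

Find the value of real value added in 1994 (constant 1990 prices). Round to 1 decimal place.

Real value added 1994 = 2079.0 / 1.501 = 1385.08.

£1,385.1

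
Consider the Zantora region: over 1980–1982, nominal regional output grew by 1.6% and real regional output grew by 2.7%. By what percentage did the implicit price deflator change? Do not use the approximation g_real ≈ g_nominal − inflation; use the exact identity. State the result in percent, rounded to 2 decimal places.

-1.07%

(1 + g_nom) = (1 + g_real)(1 + π), so π = 1.0160 / 1.0270 − 1 = -0.01071.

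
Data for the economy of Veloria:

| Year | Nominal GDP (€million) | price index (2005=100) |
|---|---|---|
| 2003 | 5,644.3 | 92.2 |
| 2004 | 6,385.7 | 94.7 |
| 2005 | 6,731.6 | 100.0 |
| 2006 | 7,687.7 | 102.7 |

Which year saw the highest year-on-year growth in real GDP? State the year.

2006

2004: real = 6385.7/0.947 = 6743.08; growth vs 2003 (6121.80) = 10.15%.
2005: real = 6731.6/1.000 = 6731.60; growth vs 2004 (6743.08) = -0.17%.
2006: real = 7687.7/1.027 = 7485.59; growth vs 2005 (6731.60) = 11.20%.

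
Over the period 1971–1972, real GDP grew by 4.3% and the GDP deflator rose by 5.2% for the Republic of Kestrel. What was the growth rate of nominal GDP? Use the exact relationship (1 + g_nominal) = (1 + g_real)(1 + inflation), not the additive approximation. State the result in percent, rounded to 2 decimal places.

(1 + g_nom) = (1 + g_real)(1 + π) = 1.0430 × 1.0520 = 1.09724.

9.72%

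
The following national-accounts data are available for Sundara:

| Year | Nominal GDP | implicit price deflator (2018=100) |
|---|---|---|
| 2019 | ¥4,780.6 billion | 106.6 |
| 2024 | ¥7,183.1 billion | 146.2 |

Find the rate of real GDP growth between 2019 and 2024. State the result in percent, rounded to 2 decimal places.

9.56%

Real GDP 2019 = 4780.6 / 1.066 = 4484.62.
Real GDP 2024 = 7183.1 / 1.462 = 4913.20.
Real growth = 4913.20 / 4484.62 − 1 = 0.0956.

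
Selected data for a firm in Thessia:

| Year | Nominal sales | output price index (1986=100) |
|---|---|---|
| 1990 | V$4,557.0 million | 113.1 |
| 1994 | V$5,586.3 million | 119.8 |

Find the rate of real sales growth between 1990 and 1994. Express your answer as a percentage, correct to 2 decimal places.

Real sales 1990 = 4557.0 / 1.131 = 4029.18.
Real sales 1994 = 5586.3 / 1.198 = 4663.02.
Real growth = 4663.02 / 4029.18 − 1 = 0.1573.

15.73%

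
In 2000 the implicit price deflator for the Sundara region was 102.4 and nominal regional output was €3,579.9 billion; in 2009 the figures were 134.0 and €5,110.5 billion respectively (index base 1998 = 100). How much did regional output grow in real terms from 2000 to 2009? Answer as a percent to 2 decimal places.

Deflate each year: 2000 → 3579.9/1.024 = 3496.00; 2009 → 5110.5/1.340 = 3813.81.
So real regional output changed by 3813.81/3496.00 − 1 = 0.0909, i.e. 9.09%.

9.09%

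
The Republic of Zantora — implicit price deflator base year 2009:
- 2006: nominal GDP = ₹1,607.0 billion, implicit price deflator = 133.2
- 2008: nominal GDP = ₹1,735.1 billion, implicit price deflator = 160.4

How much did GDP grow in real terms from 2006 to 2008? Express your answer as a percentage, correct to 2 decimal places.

-10.34%

Real GDP 2006 = 1607.0 / 1.332 = 1206.46.
Real GDP 2008 = 1735.1 / 1.604 = 1081.73.
Real growth = 1081.73 / 1206.46 − 1 = -0.1034.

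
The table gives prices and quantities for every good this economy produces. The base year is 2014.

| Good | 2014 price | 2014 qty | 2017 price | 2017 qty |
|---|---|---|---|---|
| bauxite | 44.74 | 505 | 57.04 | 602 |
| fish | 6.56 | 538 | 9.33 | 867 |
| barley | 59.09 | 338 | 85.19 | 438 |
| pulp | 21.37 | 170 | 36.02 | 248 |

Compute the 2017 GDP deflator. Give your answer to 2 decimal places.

138.98

Nominal GDP 2017 = 57.04·602 + 9.33·867 + 85.19·438 + 36.02·248 = 88673.37.
Real GDP 2017 (at 2014 prices) = 44.74·602 + 6.56·867 + 59.09·438 + 21.37·248 = 63802.18.
Deflator = Nominal/Real × 100 = 88673.37/63802.18 × 100 = 138.982.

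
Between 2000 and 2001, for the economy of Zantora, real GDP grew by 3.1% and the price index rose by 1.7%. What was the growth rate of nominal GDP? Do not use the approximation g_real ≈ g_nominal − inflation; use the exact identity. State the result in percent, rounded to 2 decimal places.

4.85%

(1 + g_nom) = (1 + g_real)(1 + π) = 1.0310 × 1.0170 = 1.04853.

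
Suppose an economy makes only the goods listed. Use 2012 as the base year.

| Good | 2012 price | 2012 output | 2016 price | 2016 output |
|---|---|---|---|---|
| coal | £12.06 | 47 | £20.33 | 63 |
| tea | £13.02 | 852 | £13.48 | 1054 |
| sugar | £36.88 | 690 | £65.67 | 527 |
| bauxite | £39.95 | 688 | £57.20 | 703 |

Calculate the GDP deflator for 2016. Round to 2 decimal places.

Nominal GDP 2016 = 20.33·63 + 13.48·1054 + 65.67·527 + 57.20·703 = 90308.40.
Real GDP 2016 (at 2012 prices) = 12.06·63 + 13.02·1054 + 36.88·527 + 39.95·703 = 62003.47.
Deflator = Nominal/Real × 100 = 90308.40/62003.47 × 100 = 145.651.

145.65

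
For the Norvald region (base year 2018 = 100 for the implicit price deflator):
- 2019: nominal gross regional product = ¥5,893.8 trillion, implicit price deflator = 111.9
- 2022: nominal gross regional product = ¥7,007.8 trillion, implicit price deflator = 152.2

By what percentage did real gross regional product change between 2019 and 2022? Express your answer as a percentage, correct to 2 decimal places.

Deflate each year: 2019 → 5893.8/1.119 = 5267.02; 2022 → 7007.8/1.522 = 4604.34.
So real gross regional product changed by 4604.34/5267.02 − 1 = -0.1258, i.e. -12.58%.

-12.58%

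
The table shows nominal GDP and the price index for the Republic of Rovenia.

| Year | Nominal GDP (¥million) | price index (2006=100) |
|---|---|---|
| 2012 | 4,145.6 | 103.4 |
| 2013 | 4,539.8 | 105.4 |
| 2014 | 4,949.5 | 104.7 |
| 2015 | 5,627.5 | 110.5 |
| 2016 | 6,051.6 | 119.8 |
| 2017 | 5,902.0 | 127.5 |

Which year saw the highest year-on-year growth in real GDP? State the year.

2013: real = 4539.8/1.054 = 4307.21; growth vs 2012 (4009.28) = 7.43%.
2014: real = 4949.5/1.047 = 4727.32; growth vs 2013 (4307.21) = 9.75%.
2015: real = 5627.5/1.105 = 5092.76; growth vs 2014 (4727.32) = 7.73%.
2016: real = 6051.6/1.198 = 5051.42; growth vs 2015 (5092.76) = -0.81%.
2017: real = 5902.0/1.275 = 4629.02; growth vs 2016 (5051.42) = -8.36%.

2014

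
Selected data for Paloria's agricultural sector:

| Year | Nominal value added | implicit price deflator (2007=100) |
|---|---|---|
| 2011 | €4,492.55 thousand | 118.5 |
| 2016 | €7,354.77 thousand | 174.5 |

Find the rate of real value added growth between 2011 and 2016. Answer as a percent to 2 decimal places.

Deflate each year: 2011 → 4492.55/1.185 = 3791.18; 2016 → 7354.77/1.745 = 4214.77.
So real value added changed by 4214.77/3791.18 − 1 = 0.1117, i.e. 11.17%.

11.17%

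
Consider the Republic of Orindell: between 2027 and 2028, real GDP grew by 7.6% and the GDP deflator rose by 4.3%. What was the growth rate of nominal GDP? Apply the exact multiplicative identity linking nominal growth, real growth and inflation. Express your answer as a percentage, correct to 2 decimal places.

(1 + g_nom) = (1 + g_real)(1 + π) = 1.0760 × 1.0430 = 1.12227.

12.23%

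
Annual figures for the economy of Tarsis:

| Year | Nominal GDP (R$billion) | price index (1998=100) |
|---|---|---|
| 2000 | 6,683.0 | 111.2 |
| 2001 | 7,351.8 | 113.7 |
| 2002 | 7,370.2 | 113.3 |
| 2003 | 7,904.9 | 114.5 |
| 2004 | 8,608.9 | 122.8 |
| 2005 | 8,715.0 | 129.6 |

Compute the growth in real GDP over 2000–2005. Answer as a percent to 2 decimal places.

11.89%

Real GDP 2000 = 6683.0/1.112 = 6009.89.
Real GDP 2005 = 8715.0/1.296 = 6724.54.
Change = 6724.54/6009.89 − 1 = 0.1189.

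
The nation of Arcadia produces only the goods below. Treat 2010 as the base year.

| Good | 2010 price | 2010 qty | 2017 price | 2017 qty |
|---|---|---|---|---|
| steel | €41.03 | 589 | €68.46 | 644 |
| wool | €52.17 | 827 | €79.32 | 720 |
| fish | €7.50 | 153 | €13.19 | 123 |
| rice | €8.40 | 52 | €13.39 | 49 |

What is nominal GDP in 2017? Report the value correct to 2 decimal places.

€103477.12

Nominal GDP 2017 = Σ (p_2017 × q_2017) = 68.46·644 + 79.32·720 + 13.19·123 + 13.39·49 = 103477.12.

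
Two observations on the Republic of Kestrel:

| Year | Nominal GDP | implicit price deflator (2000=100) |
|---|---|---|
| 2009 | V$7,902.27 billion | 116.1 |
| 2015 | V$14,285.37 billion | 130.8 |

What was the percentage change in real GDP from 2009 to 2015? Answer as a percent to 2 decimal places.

60.46%

Real GDP 2009 = 7902.27 / 1.161 = 6806.43.
Real GDP 2015 = 14285.37 / 1.308 = 10921.54.
Real growth = 10921.54 / 6806.43 − 1 = 0.6046.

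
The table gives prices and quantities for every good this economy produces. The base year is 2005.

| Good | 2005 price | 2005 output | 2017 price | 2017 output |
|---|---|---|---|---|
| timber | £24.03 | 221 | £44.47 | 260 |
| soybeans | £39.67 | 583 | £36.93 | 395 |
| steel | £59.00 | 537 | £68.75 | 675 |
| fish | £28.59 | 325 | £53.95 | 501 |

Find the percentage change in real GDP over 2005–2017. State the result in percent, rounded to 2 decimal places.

Real GDP 2005 = Nominal GDP 2005 = 24.03·221 + 39.67·583 + 59.00·537 + 28.59·325 = 69412.99.
Real GDP 2017 (at 2005 prices) = 24.03·260 + 39.67·395 + 59.00·675 + 28.59·501 = 76066.04.
Real growth = 76066.04/69412.99 − 1 = 0.0958.

9.58%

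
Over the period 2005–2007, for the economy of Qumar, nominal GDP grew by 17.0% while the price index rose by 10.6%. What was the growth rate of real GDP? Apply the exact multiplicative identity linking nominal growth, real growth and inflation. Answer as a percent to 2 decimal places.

5.79%

(1 + g_nom) = (1 + g_real)(1 + π), so g_real = 1.1700 / 1.1060 − 1 = 0.05787.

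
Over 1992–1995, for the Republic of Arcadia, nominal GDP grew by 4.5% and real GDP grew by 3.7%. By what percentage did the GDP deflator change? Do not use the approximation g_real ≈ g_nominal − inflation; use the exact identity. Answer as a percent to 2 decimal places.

0.77%

(1 + g_nom) = (1 + g_real)(1 + π), so π = 1.0450 / 1.0370 − 1 = 0.00771.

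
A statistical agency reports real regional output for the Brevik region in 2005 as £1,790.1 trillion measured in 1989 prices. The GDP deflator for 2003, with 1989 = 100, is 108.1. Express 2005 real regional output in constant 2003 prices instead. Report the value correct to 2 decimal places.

Real regional output in 2003 prices = Real regional output in 1989 prices × (P_2003/P_1989) = 1790.1 × 1.081 = 1935.10.

£1,935.10 trillion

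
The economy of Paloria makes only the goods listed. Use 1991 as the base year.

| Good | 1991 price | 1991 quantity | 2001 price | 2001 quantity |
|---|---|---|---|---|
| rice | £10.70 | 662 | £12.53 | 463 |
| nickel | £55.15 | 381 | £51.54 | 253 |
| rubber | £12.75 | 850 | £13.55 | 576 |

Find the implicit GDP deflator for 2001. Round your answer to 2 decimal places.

101.50

Nominal GDP 2001 = 12.53·463 + 51.54·253 + 13.55·576 = 26645.81.
Real GDP 2001 (at 1991 prices) = 10.70·463 + 55.15·253 + 12.75·576 = 26251.05.
Deflator = Nominal/Real × 100 = 26645.81/26251.05 × 100 = 101.504.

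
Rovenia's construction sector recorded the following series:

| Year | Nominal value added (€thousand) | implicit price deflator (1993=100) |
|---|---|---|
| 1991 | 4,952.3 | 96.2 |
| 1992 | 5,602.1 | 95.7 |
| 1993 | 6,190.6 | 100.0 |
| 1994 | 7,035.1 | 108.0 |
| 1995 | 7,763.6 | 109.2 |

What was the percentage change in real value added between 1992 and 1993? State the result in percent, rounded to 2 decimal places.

5.75%

Real value added 1992 = 5602.1/0.957 = 5853.81.
Real value added 1993 = 6190.6/1.000 = 6190.60.
Change = 6190.60/5853.81 − 1 = 0.0575.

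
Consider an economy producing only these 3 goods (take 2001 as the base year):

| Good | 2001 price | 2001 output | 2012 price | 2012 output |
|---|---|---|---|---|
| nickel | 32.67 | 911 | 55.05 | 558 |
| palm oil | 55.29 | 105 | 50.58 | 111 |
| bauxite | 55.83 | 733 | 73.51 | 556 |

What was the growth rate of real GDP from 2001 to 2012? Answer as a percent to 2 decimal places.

Real GDP 2001 = Nominal GDP 2001 = 32.67·911 + 55.29·105 + 55.83·733 = 76491.21.
Real GDP 2012 (at 2001 prices) = 32.67·558 + 55.29·111 + 55.83·556 = 55408.53.
Real growth = 55408.53/76491.21 − 1 = -0.2756.

-27.56%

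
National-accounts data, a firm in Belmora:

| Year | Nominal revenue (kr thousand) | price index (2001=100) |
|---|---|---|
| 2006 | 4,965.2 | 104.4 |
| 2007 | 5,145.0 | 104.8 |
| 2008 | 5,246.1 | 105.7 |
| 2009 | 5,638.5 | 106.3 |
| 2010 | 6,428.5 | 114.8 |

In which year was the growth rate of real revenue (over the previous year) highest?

2007: real = 5145.0/1.048 = 4909.35; growth vs 2006 (4755.94) = 3.23%.
2008: real = 5246.1/1.057 = 4963.20; growth vs 2007 (4909.35) = 1.10%.
2009: real = 5638.5/1.063 = 5304.33; growth vs 2008 (4963.20) = 6.87%.
2010: real = 6428.5/1.148 = 5599.74; growth vs 2009 (5304.33) = 5.57%.

2009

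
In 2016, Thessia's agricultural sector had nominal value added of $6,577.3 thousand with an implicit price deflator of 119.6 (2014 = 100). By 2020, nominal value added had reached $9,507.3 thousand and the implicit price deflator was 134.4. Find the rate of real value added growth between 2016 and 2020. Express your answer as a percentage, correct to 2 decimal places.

28.63%

Deflate each year: 2016 → 6577.3/1.196 = 5499.41; 2020 → 9507.3/1.344 = 7073.88.
So real value added changed by 7073.88/5499.41 − 1 = 0.2863, i.e. 28.63%.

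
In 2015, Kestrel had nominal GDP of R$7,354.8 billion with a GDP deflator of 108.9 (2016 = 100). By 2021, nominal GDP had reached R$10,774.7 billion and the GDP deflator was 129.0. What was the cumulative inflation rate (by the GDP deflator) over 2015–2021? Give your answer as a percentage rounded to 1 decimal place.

18.5%

Price-level change = 129.0 / 108.9 − 1 = 0.1846.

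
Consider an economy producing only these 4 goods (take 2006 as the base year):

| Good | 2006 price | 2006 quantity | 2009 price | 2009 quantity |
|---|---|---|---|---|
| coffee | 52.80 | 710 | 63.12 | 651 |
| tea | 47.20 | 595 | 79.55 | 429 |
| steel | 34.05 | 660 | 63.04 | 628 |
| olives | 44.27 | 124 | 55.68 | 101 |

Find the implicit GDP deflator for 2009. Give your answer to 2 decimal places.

Nominal GDP 2009 = 63.12·651 + 79.55·429 + 63.04·628 + 55.68·101 = 120430.87.
Real GDP 2009 (at 2006 prices) = 52.80·651 + 47.20·429 + 34.05·628 + 44.27·101 = 80476.27.
Deflator = Nominal/Real × 100 = 120430.87/80476.27 × 100 = 149.648.

149.65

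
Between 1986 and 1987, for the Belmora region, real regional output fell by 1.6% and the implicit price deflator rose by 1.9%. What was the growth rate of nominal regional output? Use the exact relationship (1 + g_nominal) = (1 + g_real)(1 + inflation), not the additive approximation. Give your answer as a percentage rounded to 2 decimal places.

0.27%

(1 + g_nom) = (1 + g_real)(1 + π) = 0.9840 × 1.0190 = 1.00270.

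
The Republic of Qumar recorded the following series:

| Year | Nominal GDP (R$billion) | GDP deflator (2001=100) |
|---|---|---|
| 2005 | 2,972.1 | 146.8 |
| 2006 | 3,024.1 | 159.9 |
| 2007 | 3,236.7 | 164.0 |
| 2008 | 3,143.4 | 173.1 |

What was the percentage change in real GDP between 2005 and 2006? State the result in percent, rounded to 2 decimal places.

-6.59%

Real GDP 2005 = 2972.1/1.468 = 2024.59.
Real GDP 2006 = 3024.1/1.599 = 1891.24.
Change = 1891.24/2024.59 − 1 = -0.0659.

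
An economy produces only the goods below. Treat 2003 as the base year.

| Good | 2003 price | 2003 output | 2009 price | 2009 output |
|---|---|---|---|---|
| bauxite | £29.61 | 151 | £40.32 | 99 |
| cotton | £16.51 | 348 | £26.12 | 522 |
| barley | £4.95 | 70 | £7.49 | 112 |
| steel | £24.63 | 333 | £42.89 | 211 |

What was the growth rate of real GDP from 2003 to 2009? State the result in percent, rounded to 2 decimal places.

Real GDP 2003 = Nominal GDP 2003 = 29.61·151 + 16.51·348 + 4.95·70 + 24.63·333 = 18764.88.
Real GDP 2009 (at 2003 prices) = 29.61·99 + 16.51·522 + 4.95·112 + 24.63·211 = 17300.94.
Real growth = 17300.94/18764.88 − 1 = -0.0780.

-7.80%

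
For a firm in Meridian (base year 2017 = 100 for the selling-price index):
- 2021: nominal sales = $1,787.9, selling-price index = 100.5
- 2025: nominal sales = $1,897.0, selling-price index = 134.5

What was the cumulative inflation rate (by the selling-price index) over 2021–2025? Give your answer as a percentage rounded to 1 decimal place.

Price-level change = 134.5 / 100.5 − 1 = 0.3383.

33.8%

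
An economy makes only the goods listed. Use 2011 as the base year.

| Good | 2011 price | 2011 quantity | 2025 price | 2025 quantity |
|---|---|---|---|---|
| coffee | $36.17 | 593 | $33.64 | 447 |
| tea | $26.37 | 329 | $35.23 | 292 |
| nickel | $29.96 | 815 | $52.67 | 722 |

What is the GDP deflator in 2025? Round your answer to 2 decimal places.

139.24

Nominal GDP 2025 = 33.64·447 + 35.23·292 + 52.67·722 = 63351.98.
Real GDP 2025 (at 2011 prices) = 36.17·447 + 26.37·292 + 29.96·722 = 45499.15.
Deflator = Nominal/Real × 100 = 63351.98/45499.15 × 100 = 139.238.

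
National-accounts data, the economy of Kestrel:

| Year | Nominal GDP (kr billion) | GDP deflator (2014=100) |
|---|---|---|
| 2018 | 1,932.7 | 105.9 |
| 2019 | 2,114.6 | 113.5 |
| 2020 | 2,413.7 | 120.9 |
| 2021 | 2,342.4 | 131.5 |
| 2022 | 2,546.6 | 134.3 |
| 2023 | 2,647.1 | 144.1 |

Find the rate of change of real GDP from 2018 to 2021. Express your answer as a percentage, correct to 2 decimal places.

Real GDP 2018 = 1932.7/1.059 = 1825.02.
Real GDP 2021 = 2342.4/1.315 = 1781.29.
Change = 1781.29/1825.02 − 1 = -0.0240.

-2.40%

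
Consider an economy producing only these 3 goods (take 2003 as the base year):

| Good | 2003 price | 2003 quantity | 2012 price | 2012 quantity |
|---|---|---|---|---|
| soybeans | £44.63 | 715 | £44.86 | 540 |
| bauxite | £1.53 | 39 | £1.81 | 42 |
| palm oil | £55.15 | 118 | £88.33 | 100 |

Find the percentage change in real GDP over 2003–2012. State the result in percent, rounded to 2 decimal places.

-22.87%

Real GDP 2003 = Nominal GDP 2003 = 44.63·715 + 1.53·39 + 55.15·118 = 38477.82.
Real GDP 2012 (at 2003 prices) = 44.63·540 + 1.53·42 + 55.15·100 = 29679.46.
Real growth = 29679.46/38477.82 − 1 = -0.2287.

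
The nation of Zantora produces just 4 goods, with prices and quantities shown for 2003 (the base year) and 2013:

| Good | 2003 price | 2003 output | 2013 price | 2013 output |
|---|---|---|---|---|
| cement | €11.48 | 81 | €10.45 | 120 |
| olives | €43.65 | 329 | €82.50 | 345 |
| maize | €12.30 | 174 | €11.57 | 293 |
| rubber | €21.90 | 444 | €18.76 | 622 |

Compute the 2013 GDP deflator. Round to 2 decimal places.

Nominal GDP 2013 = 10.45·120 + 82.50·345 + 11.57·293 + 18.76·622 = 44775.23.
Real GDP 2013 (at 2003 prices) = 11.48·120 + 43.65·345 + 12.30·293 + 21.90·622 = 33662.55.
Deflator = Nominal/Real × 100 = 44775.23/33662.55 × 100 = 133.012.

133.01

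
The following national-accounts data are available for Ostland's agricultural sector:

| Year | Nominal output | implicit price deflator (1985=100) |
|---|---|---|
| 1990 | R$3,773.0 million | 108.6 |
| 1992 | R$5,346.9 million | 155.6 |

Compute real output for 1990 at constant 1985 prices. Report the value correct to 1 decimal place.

Real output = Nominal / (implicit price deflator/100) = 3773.0 / 1.086 = 3474.22.

R$3,474.2 million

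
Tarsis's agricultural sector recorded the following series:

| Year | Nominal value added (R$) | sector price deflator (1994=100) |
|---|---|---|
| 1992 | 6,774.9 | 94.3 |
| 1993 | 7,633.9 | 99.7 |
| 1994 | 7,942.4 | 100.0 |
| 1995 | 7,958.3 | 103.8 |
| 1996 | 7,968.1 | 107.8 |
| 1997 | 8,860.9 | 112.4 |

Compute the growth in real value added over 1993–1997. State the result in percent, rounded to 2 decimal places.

Real value added 1993 = 7633.9/0.997 = 7656.87.
Real value added 1997 = 8860.9/1.124 = 7883.36.
Change = 7883.36/7656.87 − 1 = 0.0296.

2.96%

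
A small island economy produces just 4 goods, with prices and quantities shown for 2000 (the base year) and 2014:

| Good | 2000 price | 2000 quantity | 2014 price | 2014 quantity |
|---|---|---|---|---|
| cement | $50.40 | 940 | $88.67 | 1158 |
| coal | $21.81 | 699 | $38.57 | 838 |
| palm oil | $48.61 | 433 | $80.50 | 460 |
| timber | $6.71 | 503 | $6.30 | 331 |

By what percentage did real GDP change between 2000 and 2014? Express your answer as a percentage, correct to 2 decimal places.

16.29%

Real GDP 2000 = Nominal GDP 2000 = 50.40·940 + 21.81·699 + 48.61·433 + 6.71·503 = 87044.45.
Real GDP 2014 (at 2000 prices) = 50.40·1158 + 21.81·838 + 48.61·460 + 6.71·331 = 101221.59.
Real growth = 101221.59/87044.45 − 1 = 0.1629.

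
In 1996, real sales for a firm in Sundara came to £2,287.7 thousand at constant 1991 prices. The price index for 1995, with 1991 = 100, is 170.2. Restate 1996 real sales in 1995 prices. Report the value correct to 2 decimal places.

Real sales in 1995 prices = Real sales in 1991 prices × (P_1995/P_1991) = 2287.7 × 1.702 = 3893.67.

£3,893.67 thousand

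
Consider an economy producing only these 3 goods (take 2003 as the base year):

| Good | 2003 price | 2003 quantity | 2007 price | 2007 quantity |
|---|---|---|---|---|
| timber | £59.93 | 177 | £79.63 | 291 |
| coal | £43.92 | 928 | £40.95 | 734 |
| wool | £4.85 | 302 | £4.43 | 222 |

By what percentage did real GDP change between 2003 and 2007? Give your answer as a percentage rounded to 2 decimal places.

-3.93%

Real GDP 2003 = Nominal GDP 2003 = 59.93·177 + 43.92·928 + 4.85·302 = 52830.07.
Real GDP 2007 (at 2003 prices) = 59.93·291 + 43.92·734 + 4.85·222 = 50753.61.
Real growth = 50753.61/52830.07 − 1 = -0.0393.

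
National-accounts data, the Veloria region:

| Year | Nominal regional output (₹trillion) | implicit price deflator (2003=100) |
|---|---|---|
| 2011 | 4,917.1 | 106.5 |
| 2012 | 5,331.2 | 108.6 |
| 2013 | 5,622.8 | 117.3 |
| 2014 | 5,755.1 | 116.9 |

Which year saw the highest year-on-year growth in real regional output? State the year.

2012

2012: real = 5331.2/1.086 = 4909.02; growth vs 2011 (4617.00) = 6.32%.
2013: real = 5622.8/1.173 = 4793.52; growth vs 2012 (4909.02) = -2.35%.
2014: real = 5755.1/1.169 = 4923.10; growth vs 2013 (4793.52) = 2.70%.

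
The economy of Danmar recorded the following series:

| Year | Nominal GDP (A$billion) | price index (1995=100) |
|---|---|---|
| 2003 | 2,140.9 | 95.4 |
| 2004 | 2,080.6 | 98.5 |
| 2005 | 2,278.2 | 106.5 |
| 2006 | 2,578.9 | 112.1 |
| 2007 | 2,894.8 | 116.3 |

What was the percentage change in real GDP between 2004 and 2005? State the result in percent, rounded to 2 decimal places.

1.27%

Real GDP 2004 = 2080.6/0.985 = 2112.28.
Real GDP 2005 = 2278.2/1.065 = 2139.15.
Change = 2139.15/2112.28 − 1 = 0.0127.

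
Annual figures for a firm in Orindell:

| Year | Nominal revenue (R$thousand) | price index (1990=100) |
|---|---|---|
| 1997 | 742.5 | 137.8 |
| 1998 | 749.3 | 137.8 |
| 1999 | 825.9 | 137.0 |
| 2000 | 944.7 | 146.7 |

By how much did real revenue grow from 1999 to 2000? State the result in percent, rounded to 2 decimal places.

Real revenue 1999 = 825.9/1.370 = 602.85.
Real revenue 2000 = 944.7/1.467 = 643.97.
Change = 643.97/602.85 − 1 = 0.0682.

6.82%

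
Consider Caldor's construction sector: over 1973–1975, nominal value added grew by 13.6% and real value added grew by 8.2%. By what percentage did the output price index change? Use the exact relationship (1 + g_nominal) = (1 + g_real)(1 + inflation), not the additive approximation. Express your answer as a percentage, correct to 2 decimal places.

4.99%

(1 + g_nom) = (1 + g_real)(1 + π), so π = 1.1360 / 1.0820 − 1 = 0.04991.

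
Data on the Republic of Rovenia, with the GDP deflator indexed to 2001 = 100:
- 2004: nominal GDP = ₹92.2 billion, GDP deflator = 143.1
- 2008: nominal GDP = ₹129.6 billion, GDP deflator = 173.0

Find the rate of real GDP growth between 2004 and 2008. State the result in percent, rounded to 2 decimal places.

Deflate each year: 2004 → 92.2/1.431 = 64.43; 2008 → 129.6/1.730 = 74.91.
So real GDP changed by 74.91/64.43 − 1 = 0.1627, i.e. 16.27%.

16.27%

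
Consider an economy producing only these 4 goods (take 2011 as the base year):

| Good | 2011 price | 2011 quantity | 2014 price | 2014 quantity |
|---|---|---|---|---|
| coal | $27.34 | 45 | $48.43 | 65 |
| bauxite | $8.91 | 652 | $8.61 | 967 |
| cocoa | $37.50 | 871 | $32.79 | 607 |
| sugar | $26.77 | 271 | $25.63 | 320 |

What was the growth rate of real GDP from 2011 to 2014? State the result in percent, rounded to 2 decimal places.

Real GDP 2011 = Nominal GDP 2011 = 27.34·45 + 8.91·652 + 37.50·871 + 26.77·271 = 46956.79.
Real GDP 2014 (at 2011 prices) = 27.34·65 + 8.91·967 + 37.50·607 + 26.77·320 = 41721.97.
Real growth = 41721.97/46956.79 − 1 = -0.1115.

-11.15%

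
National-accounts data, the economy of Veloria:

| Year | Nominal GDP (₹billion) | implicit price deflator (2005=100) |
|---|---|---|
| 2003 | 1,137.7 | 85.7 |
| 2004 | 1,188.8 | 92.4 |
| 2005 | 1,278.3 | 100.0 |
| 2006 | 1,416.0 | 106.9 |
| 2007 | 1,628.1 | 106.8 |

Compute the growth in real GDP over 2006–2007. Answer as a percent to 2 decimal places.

15.09%

Real GDP 2006 = 1416.0/1.069 = 1324.60.
Real GDP 2007 = 1628.1/1.068 = 1524.44.
Change = 1524.44/1324.60 − 1 = 0.1509.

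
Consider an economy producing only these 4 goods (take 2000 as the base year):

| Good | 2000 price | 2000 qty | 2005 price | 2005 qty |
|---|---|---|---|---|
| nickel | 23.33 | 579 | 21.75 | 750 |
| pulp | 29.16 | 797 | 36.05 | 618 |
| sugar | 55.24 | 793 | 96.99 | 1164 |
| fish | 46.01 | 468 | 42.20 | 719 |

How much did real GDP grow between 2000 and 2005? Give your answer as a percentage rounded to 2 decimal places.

30.18%

Real GDP 2000 = Nominal GDP 2000 = 23.33·579 + 29.16·797 + 55.24·793 + 46.01·468 = 102086.59.
Real GDP 2005 (at 2000 prices) = 23.33·750 + 29.16·618 + 55.24·1164 + 46.01·719 = 132898.93.
Real growth = 132898.93/102086.59 − 1 = 0.3018.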